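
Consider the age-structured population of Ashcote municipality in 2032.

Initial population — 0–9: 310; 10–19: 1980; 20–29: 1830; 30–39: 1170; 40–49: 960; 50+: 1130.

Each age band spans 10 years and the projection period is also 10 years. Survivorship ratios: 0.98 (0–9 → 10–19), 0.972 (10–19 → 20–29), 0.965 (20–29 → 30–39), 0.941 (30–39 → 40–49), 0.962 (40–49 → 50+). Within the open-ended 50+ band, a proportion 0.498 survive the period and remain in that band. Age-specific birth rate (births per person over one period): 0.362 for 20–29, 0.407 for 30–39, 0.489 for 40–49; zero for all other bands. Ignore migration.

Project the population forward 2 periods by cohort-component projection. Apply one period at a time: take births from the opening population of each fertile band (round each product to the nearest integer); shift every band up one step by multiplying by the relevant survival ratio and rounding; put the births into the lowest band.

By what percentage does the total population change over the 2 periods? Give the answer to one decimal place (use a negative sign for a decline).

(Groups numbered youngest = 1 to oldest = 6.)
[period 1]
Births: 1830 * 0.362 = 662 ; 1170 * 0.407 = 476 ; 960 * 0.489 = 469 → 1607
Group 2: 310 * 0.98 = 304
Group 3: 1980 * 0.972 = 1925
Group 4: 1830 * 0.965 = 1766
Group 5: 1170 * 0.941 = 1101
Group 6: 960 * 0.962 + 1130 * 0.498 = 924 + 563 = 1487
→ [1607, 304, 1925, 1766, 1101, 1487]
[period 2]
Births: 1925 * 0.362 = 697 ; 1766 * 0.407 = 719 ; 1101 * 0.489 = 538 → 1954
Group 2: 1607 * 0.98 = 1575
Group 3: 304 * 0.972 = 295
Group 4: 1925 * 0.965 = 1858
Group 5: 1766 * 0.941 = 1662
Group 6: 1101 * 0.962 + 1487 * 0.498 = 1059 + 741 = 1800
→ [1954, 1575, 295, 1858, 1662, 1800]
Total: 7380 → 9144; change = 1764; percentage change = 23.9%

23.9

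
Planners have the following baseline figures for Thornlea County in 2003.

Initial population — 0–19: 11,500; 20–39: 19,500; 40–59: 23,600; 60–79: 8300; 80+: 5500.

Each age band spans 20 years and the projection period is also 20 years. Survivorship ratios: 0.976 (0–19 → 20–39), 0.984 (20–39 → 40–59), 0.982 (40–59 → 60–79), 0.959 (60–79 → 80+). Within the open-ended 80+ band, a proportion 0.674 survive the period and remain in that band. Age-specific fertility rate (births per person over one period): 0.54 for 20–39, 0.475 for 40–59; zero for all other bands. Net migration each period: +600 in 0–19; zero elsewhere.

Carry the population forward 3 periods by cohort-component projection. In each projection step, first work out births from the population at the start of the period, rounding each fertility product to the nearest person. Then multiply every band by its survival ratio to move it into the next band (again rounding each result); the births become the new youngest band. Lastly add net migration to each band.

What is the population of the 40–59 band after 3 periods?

Let band 1 be 0–19 through band 5 = 80+.
[period 1]
Births: 19500 * 0.54 = 10530, 23600 * 0.475 = 11210 → total 21740
Band 2: 11500 * 0.976 = 11224
Band 3: 19500 * 0.984 = 19188
Band 4: 23600 * 0.982 = 23175
Band 5: 8300 * 0.959 + 5500 * 0.674 = 7960 + 3707 = 11667
Net migration: Band 1 + 600 → 22340
End of period: [22340, 11224, 19188, 23175, 11667]
[period 2]
Births: 11224 * 0.54 = 6061, 19188 * 0.475 = 9114 → total 15175
Band 2: 22340 * 0.976 = 21804
Band 3: 11224 * 0.984 = 11044
Band 4: 19188 * 0.982 = 18843
Band 5: 23175 * 0.959 + 11667 * 0.674 = 22225 + 7864 = 30089
Net migration: Band 1 + 600 → 15775
End of period: [15775, 21804, 11044, 18843, 30089]
[period 3]
Births: 21804 * 0.54 = 11774, 11044 * 0.475 = 5246 → total 17020
Band 2: 15775 * 0.976 = 15396
Band 3: 21804 * 0.984 = 21455
Band 4: 11044 * 0.982 = 10845
Band 5: 18843 * 0.959 + 30089 * 0.674 = 18070 + 20280 = 38350
Net migration: Band 1 + 600 → 17620
End of period: [17620, 15396, 21455, 10845, 38350]

21455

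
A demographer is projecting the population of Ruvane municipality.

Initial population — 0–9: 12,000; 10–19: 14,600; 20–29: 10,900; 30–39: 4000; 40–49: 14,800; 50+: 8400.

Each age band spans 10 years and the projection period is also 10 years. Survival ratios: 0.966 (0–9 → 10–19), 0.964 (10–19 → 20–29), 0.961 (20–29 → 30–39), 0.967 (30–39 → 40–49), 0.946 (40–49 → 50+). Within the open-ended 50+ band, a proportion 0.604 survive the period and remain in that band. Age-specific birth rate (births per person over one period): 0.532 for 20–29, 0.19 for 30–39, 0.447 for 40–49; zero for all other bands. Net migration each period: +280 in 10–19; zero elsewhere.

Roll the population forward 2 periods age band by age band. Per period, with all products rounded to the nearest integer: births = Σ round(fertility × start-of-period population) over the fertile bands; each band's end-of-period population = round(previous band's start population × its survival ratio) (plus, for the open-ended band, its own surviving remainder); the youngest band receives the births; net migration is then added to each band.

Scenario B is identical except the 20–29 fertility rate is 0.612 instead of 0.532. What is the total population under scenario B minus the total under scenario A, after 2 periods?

1968

Call the bands 1 to 6, youngest first.
— Period 1 —
Births: 10900 × 0.532 = 5799  |  4000 × 0.19 = 760  |  14800 × 0.447 = 6616 — total 13175
Band 2: 12000 × 0.966 = 11592
Band 3: 14600 × 0.964 = 14074
Band 4: 10900 × 0.961 = 10475
Band 5: 4000 × 0.967 = 3868
Band 6: 14800 × 0.946 + 8400 × 0.604 = 14001 + 5074 = 19075
Net migration: Band 2 + 280 → 11872
Population now: 0–9=13175, 10–19=11872, 20–29=14074, 30–39=10475, 40–49=3868, 50+=19075
— Period 2 —
Births: 14074 × 0.532 = 7487  |  10475 × 0.19 = 1990  |  3868 × 0.447 = 1729 — total 11206
Band 2: 13175 × 0.966 = 12727
Band 3: 11872 × 0.964 = 11445
Band 4: 14074 × 0.961 = 13525
Band 5: 10475 × 0.967 = 10129
Band 6: 3868 × 0.946 + 19075 × 0.604 = 3659 + 11521 = 15180
Net migration: Band 2 + 280 → 13007
Population now: 0–9=11206, 10–19=13007, 20–29=11445, 30–39=13525, 40–49=10129, 50+=15180
Scenario A total after 2 periods: 74492
Scenario B projection —
— Period 1 —
Births: 10900 × 0.612 = 6671  |  4000 × 0.19 = 760  |  14800 × 0.447 = 6616 — total 14047
Band 2: 12000 × 0.966 = 11592
Band 3: 14600 × 0.964 = 14074
Band 4: 10900 × 0.961 = 10475
Band 5: 4000 × 0.967 = 3868
Band 6: 14800 × 0.946 + 8400 × 0.604 = 14001 + 5074 = 19075
Net migration: Band 2 + 280 → 11872
Population now: 0–9=14047, 10–19=11872, 20–29=14074, 30–39=10475, 40–49=3868, 50+=19075
— Period 2 —
Births: 14074 × 0.612 = 8613  |  10475 × 0.19 = 1990  |  3868 × 0.447 = 1729 — total 12332
Band 2: 14047 × 0.966 = 13569
Band 3: 11872 × 0.964 = 11445
Band 4: 14074 × 0.961 = 13525
Band 5: 10475 × 0.967 = 10129
Band 6: 3868 × 0.946 + 19075 × 0.604 = 3659 + 11521 = 15180
Net migration: Band 2 + 280 → 13849
Population now: 0–9=12332, 10–19=13849, 20–29=11445, 30–39=13525, 40–49=10129, 50+=15180
Scenario B total after 2 periods: 76460
Difference B − A = 76460 − 74492 = 1968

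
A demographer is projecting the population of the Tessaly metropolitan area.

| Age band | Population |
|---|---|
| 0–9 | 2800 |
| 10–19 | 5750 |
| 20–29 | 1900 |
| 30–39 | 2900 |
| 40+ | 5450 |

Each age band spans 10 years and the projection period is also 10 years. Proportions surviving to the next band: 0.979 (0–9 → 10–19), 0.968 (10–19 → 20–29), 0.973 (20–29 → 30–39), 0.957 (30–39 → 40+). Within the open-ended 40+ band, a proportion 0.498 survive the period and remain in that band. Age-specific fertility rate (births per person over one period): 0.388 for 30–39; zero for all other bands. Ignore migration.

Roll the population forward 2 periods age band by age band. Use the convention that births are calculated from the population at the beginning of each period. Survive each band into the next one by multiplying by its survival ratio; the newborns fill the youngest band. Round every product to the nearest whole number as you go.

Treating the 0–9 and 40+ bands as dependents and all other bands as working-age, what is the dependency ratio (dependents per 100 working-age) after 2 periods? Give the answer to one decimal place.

Numbering the bands 1..5 from youngest to oldest:
Period 1:
Births: 2900 × 0.388 = 1125
Band 2: 2800 × 0.979 = 2741
Band 3: 5750 × 0.968 = 5566
Band 4: 1900 × 0.973 = 1849
Band 5: 2900 × 0.957 + 5450 × 0.498 = 2775 + 2714 = 5489
Giving 1125 / 2741 / 5566 / 1849 / 5489.
Period 2:
Births: 1849 × 0.388 = 717
Band 2: 1125 × 0.979 = 1101
Band 3: 2741 × 0.968 = 2653
Band 4: 5566 × 0.973 = 5416
Band 5: 1849 × 0.957 + 5489 × 0.498 = 1769 + 2734 = 4503
Giving 717 / 1101 / 2653 / 5416 / 4503.
Dependents (band 0–9 + band 40+) = 717 + 4503 = 5220; working-age = 9170; ratio = 5220/9170 × 100 = 56.9

56.9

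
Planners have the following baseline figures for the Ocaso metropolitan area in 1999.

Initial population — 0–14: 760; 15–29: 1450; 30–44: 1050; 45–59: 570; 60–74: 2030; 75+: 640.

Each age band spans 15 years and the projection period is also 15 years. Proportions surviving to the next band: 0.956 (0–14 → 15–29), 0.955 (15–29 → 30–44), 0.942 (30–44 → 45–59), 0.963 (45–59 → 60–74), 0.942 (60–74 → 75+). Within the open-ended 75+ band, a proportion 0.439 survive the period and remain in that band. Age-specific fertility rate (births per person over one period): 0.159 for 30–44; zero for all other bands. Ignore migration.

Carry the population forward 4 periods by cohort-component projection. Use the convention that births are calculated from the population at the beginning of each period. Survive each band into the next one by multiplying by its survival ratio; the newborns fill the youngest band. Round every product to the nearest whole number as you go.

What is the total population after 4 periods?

Let band 1 be 0–14 through band 6 = 75+.
Period 1.
Births: 1050 × 0.159 = 167
Band 2: 760 × 0.956 = 727
Band 3: 1450 × 0.955 = 1385
Band 4: 1050 × 0.942 = 989
Band 5: 570 × 0.963 = 549
Band 6: 2030 × 0.942 + 640 × 0.439 = 1912 + 281 = 2193
End of period: [167, 727, 1385, 989, 549, 2193]
Period 2.
Births: 1385 × 0.159 = 220
Band 2: 167 × 0.956 = 160
Band 3: 727 × 0.955 = 694
Band 4: 1385 × 0.942 = 1305
Band 5: 989 × 0.963 = 952
Band 6: 549 × 0.942 + 2193 × 0.439 = 517 + 963 = 1480
End of period: [220, 160, 694, 1305, 952, 1480]
Period 3.
Births: 694 × 0.159 = 110
Band 2: 220 × 0.956 = 210
Band 3: 160 × 0.955 = 153
Band 4: 694 × 0.942 = 654
Band 5: 1305 × 0.963 = 1257
Band 6: 952 × 0.942 + 1480 × 0.439 = 897 + 650 = 1547
End of period: [110, 210, 153, 654, 1257, 1547]
Period 4.
Births: 153 × 0.159 = 24
Band 2: 110 × 0.956 = 105
Band 3: 210 × 0.955 = 201
Band 4: 153 × 0.942 = 144
Band 5: 654 × 0.963 = 630
Band 6: 1257 × 0.942 + 1547 × 0.439 = 1184 + 679 = 1863
End of period: [24, 105, 201, 144, 630, 1863]
Total after period 4: 24 + 105 + 201 + 144 + 630 + 1863 = 2967

2967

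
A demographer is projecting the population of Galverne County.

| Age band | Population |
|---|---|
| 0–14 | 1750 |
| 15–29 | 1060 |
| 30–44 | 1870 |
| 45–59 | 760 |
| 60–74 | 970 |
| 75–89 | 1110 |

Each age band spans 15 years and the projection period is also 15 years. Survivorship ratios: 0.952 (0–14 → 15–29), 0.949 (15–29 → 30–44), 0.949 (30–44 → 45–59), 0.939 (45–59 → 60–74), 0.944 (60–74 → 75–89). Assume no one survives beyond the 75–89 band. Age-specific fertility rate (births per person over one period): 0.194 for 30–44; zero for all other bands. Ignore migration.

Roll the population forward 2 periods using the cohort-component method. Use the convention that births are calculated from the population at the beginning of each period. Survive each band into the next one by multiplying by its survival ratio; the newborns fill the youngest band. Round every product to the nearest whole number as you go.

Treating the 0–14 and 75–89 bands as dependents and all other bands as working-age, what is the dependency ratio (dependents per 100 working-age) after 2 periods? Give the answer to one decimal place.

(Bands numbered youngest = 1 to oldest = 6.)
— Period 1 —
Births: 1870 × 0.194 = 363
Band 2: 1750 × 0.952 = 1666
Band 3: 1060 × 0.949 = 1006
Band 4: 1870 × 0.949 = 1775
Band 5: 760 × 0.939 = 714
Band 6: 970 × 0.944 = 916
→ [363, 1666, 1006, 1775, 714, 916]
— Period 2 —
Births: 1006 × 0.194 = 195
Band 2: 363 × 0.952 = 346
Band 3: 1666 × 0.949 = 1581
Band 4: 1006 × 0.949 = 955
Band 5: 1775 × 0.939 = 1667
Band 6: 714 × 0.944 = 674
→ [195, 346, 1581, 955, 1667, 674]
Dependents (band 0–14 + band 75–89) = 195 + 674 = 869; working-age = 4549; ratio = 869/4549 × 100 = 19.1

19.1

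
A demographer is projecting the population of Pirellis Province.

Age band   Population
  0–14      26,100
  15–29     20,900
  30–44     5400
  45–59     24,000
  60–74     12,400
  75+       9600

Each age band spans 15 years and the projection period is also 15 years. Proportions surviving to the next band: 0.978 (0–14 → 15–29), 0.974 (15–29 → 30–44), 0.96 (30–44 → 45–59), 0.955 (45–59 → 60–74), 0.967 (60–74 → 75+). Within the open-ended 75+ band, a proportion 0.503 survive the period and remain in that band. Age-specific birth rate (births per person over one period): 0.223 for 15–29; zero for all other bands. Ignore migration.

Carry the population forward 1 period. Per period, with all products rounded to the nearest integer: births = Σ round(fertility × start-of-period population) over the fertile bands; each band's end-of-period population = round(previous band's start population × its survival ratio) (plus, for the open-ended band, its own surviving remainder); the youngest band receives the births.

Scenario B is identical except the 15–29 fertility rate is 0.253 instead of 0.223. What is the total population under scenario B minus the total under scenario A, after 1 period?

— Period 1 —
Births: 20900 × 0.223 = 4661
15–29: 26100 × 0.978 = 25526
30–44: 20900 × 0.974 = 20357
45–59: 5400 × 0.96 = 5184
60–74: 24000 × 0.955 = 22920
75+: 12400 × 0.967 + 9600 × 0.503 = 11991 + 4829 = 16820
→ [4661, 25526, 20357, 5184, 22920, 16820]
Scenario A total after 1 period: 95468
Scenario B projection —
— Period 1 —
Births: 20900 × 0.253 = 5288
15–29: 26100 × 0.978 = 25526
30–44: 20900 × 0.974 = 20357
45–59: 5400 × 0.96 = 5184
60–74: 24000 × 0.955 = 22920
75+: 12400 × 0.967 + 9600 × 0.503 = 11991 + 4829 = 16820
→ [5288, 25526, 20357, 5184, 22920, 16820]
Scenario B total after 1 period: 96095
Difference B − A = 96095 − 95468 = 627

627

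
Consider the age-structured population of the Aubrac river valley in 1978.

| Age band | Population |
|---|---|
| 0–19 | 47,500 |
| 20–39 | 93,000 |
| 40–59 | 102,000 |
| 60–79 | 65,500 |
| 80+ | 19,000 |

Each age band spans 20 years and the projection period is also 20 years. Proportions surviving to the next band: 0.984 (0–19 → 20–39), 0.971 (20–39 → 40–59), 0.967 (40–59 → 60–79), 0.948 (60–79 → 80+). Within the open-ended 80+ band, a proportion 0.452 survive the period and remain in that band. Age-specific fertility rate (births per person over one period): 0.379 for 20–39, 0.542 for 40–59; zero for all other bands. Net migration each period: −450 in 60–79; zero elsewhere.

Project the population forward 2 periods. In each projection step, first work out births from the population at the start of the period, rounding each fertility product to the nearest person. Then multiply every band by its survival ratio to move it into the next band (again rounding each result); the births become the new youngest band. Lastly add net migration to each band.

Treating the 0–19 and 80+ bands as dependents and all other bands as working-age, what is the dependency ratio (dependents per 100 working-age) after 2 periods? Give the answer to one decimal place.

86.6

(Bands numbered youngest = 1 to oldest = 5.)
After projecting period 1:
Births: 93000 × 0.379 = 35247, 102000 × 0.542 = 55284 → 90531
Band 2: 47500 × 0.984 = 46740
Band 3: 93000 × 0.971 = 90303
Band 4: 102000 × 0.967 = 98634
Band 5: 65500 × 0.948 + 19000 × 0.452 = 62094 + 8588 = 70682
Net migration: Band 4 − 450 → 98184
Giving 90531 / 46740 / 90303 / 98184 / 70682.
After projecting period 2:
Births: 46740 × 0.379 = 17714, 90303 × 0.542 = 48944 → 66658
Band 2: 90531 × 0.984 = 89083
Band 3: 46740 × 0.971 = 45385
Band 4: 90303 × 0.967 = 87323
Band 5: 98184 × 0.948 + 70682 × 0.452 = 93078 + 31948 = 125026
Net migration: Band 4 − 450 → 86873
Giving 66658 / 89083 / 45385 / 86873 / 125026.
Dependents (band 0–19 + band 80+) = 66658 + 125026 = 191684; working-age = 221341; ratio = 191684/221341 × 100 = 86.6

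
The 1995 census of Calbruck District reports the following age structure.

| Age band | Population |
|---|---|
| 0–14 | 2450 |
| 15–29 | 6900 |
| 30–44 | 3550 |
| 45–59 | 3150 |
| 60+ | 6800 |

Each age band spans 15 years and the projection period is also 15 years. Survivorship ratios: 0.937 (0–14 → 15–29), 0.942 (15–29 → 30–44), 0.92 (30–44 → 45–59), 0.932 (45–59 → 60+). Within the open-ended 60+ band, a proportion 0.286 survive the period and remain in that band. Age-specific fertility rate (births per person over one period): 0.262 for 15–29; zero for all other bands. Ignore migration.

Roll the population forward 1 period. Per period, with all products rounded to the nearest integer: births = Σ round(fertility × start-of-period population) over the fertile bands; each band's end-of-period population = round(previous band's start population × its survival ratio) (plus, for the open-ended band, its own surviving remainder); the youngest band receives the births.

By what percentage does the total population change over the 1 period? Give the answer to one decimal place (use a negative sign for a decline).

-17.9

After projecting period 1:
Births: 6900 * 0.262 = 1808
15–29: 2450 * 0.937 = 2296
30–44: 6900 * 0.942 = 6500
45–59: 3550 * 0.92 = 3266
60+: 3150 * 0.932 + 6800 * 0.286 = 2936 + 1945 = 4881
→ [1808, 2296, 6500, 3266, 4881]
Total: 22850 → 18751; change = -4099; percentage change = -17.9%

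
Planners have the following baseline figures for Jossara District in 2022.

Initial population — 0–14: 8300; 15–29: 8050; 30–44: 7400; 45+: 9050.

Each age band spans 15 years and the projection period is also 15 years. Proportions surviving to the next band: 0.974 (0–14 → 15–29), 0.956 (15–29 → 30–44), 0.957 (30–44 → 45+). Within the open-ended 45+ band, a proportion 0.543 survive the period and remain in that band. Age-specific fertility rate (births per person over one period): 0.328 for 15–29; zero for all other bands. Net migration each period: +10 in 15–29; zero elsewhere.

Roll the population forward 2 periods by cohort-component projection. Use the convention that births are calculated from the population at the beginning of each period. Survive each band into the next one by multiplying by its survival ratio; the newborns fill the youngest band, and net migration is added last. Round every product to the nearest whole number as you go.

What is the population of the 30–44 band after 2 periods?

Period 1.
Births: 8050 * 0.328 = 2640
15–29: 8300 * 0.974 = 8084
30–44: 8050 * 0.956 = 7696
45+: 7400 * 0.957 + 9050 * 0.543 = 7082 + 4914 = 11996
Net migration: 15–29 + 10 → 8094
Giving 2640 / 8094 / 7696 / 11996.
Period 2.
Births: 8094 * 0.328 = 2655
15–29: 2640 * 0.974 = 2571
30–44: 8094 * 0.956 = 7738
45+: 7696 * 0.957 + 11996 * 0.543 = 7365 + 6514 = 13879
Net migration: 15–29 + 10 → 2581
Giving 2655 / 2581 / 7738 / 13879.

7738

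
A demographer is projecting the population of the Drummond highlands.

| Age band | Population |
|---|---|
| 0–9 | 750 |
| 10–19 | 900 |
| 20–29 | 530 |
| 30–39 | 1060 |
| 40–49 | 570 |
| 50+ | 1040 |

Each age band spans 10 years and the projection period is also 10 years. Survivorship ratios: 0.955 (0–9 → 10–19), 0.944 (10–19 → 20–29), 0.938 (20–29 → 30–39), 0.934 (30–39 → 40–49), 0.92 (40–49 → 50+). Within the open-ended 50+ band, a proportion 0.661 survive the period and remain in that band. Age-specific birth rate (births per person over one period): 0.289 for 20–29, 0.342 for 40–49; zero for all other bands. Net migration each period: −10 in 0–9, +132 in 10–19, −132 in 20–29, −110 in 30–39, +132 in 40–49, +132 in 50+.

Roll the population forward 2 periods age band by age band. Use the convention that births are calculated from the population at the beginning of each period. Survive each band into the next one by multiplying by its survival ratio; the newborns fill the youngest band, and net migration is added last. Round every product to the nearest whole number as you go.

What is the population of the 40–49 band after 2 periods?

493

Numbering the groups 1..6 from youngest to oldest:
— Period 1 —
Births: 530 × 0.289 = 153 ; 570 × 0.342 = 195 — total 348
Group 2: 750 × 0.955 = 716
Group 3: 900 × 0.944 = 850
Group 4: 530 × 0.938 = 497
Group 5: 1060 × 0.934 = 990
Group 6: 570 × 0.92 + 1040 × 0.661 = 524 + 687 = 1211
Net migration: Group 1 − 10 → 338; Group 2 + 132 → 848; Group 3 − 132 → 718; Group 4 − 110 → 387; Group 5 + 132 → 1122; Group 6 + 132 → 1343
Population now: 0–9=338, 10–19=848, 20–29=718, 30–39=387, 40–49=1122, 50+=1343
— Period 2 —
Births: 718 × 0.289 = 208 ; 1122 × 0.342 = 384 — total 592
Group 2: 338 × 0.955 = 323
Group 3: 848 × 0.944 = 801
Group 4: 718 × 0.938 = 673
Group 5: 387 × 0.934 = 361
Group 6: 1122 × 0.92 + 1343 × 0.661 = 1032 + 888 = 1920
Net migration: Group 1 − 10 → 582; Group 2 + 132 → 455; Group 3 − 132 → 669; Group 4 − 110 → 563; Group 5 + 132 → 493; Group 6 + 132 → 2052
Population now: 0–9=582, 10–19=455, 20–29=669, 30–39=563, 40–49=493, 50+=2052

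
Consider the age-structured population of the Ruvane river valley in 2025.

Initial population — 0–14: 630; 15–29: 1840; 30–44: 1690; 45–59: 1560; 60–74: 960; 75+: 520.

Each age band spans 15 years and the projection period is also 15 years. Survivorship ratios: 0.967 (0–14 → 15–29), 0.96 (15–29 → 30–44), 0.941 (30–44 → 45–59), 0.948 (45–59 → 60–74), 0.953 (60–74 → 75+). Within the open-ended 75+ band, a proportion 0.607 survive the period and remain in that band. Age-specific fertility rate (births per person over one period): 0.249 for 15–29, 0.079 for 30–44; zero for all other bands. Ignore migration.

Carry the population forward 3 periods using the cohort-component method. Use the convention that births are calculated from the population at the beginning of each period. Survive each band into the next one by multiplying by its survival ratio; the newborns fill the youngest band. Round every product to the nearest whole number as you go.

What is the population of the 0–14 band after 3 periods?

(Groups numbered youngest = 1 to oldest = 6.)
Period 1.
Births: 1840 × 0.249 = 458, 1690 × 0.079 = 134 — total 592
Group 2: 630 × 0.967 = 609
Group 3: 1840 × 0.96 = 1766
Group 4: 1690 × 0.941 = 1590
Group 5: 1560 × 0.948 = 1479
Group 6: 960 × 0.953 + 520 × 0.607 = 915 + 316 = 1231
End of period: [592, 609, 1766, 1590, 1479, 1231]
Period 2.
Births: 609 × 0.249 = 152, 1766 × 0.079 = 140 — total 292
Group 2: 592 × 0.967 = 572
Group 3: 609 × 0.96 = 585
Group 4: 1766 × 0.941 = 1662
Group 5: 1590 × 0.948 = 1507
Group 6: 1479 × 0.953 + 1231 × 0.607 = 1409 + 747 = 2156
End of period: [292, 572, 585, 1662, 1507, 2156]
Period 3.
Births: 572 × 0.249 = 142, 585 × 0.079 = 46 — total 188
Group 2: 292 × 0.967 = 282
Group 3: 572 × 0.96 = 549
Group 4: 585 × 0.941 = 550
Group 5: 1662 × 0.948 = 1576
Group 6: 1507 × 0.953 + 2156 × 0.607 = 1436 + 1309 = 2745
End of period: [188, 282, 549, 550, 1576, 2745]

188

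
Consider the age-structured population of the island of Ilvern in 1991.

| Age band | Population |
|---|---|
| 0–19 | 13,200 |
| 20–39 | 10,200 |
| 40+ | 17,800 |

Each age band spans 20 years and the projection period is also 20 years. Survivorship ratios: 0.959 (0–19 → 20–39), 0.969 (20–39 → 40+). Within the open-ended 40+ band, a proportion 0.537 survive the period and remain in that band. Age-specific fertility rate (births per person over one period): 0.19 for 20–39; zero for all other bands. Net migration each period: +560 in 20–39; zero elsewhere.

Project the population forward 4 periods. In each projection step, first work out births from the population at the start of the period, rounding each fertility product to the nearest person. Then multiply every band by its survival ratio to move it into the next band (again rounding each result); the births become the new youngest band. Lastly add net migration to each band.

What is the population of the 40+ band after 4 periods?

10840

(Bands numbered youngest = 1 to oldest = 3.)
— Period 1 —
Births: 10200 × 0.19 = 1938
Band 2: 13200 × 0.959 = 12659
Band 3: 10200 × 0.969 + 17800 × 0.537 = 9884 + 9559 = 19443
Net migration: Band 2 + 560 → 13219
End of period: [1938, 13219, 19443]
— Period 2 —
Births: 13219 × 0.19 = 2512
Band 2: 1938 × 0.959 = 1859
Band 3: 13219 × 0.969 + 19443 × 0.537 = 12809 + 10441 = 23250
Net migration: Band 2 + 560 → 2419
End of period: [2512, 2419, 23250]
— Period 3 —
Births: 2419 × 0.19 = 460
Band 2: 2512 × 0.959 = 2409
Band 3: 2419 × 0.969 + 23250 × 0.537 = 2344 + 12485 = 14829
Net migration: Band 2 + 560 → 2969
End of period: [460, 2969, 14829]
— Period 4 —
Births: 2969 × 0.19 = 564
Band 2: 460 × 0.959 = 441
Band 3: 2969 × 0.969 + 14829 × 0.537 = 2877 + 7963 = 10840
Net migration: Band 2 + 560 → 1001
End of period: [564, 1001, 10840]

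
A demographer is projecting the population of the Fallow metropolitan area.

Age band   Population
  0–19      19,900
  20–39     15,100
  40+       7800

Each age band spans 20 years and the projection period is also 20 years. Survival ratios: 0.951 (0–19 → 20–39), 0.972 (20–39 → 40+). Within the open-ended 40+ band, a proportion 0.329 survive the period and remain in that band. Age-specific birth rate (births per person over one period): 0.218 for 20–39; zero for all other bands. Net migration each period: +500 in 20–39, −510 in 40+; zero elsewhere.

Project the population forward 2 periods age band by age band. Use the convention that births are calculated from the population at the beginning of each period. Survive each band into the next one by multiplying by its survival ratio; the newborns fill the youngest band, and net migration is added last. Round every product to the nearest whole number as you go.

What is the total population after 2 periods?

31742

Period 1.
Births: 15100 × 0.218 = 3292
20–39: 19900 × 0.951 = 18925
40+: 15100 × 0.972 + 7800 × 0.329 = 14677 + 2566 = 17243
Net migration: 20–39 + 500 → 19425; 40+ − 510 → 16733
End of period: [3292, 19425, 16733]
Period 2.
Births: 19425 × 0.218 = 4235
20–39: 3292 × 0.951 = 3131
40+: 19425 × 0.972 + 16733 × 0.329 = 18881 + 5505 = 24386
Net migration: 20–39 + 500 → 3631; 40+ − 510 → 23876
End of period: [4235, 3631, 23876]
Total after period 2: 4235 + 3631 + 23876 = 31742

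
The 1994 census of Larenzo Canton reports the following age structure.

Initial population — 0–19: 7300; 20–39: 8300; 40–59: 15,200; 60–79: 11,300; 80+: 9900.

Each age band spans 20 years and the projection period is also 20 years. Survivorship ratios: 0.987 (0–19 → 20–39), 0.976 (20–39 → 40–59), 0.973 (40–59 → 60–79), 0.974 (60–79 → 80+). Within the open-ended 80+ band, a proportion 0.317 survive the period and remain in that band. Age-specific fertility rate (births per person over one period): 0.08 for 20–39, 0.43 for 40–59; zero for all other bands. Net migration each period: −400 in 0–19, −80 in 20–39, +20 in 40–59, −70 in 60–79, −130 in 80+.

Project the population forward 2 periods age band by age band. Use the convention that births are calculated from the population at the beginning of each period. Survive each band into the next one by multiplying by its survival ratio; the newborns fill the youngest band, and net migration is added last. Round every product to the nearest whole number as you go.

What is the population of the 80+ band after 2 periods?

— Period 1 —
Births: 8300 * 0.08 = 664, 15200 * 0.43 = 6536 → total 7200
20–39: 7300 * 0.987 = 7205
40–59: 8300 * 0.976 = 8101
60–79: 15200 * 0.973 = 14790
80+: 11300 * 0.974 + 9900 * 0.317 = 11006 + 3138 = 14144
Net migration: 0–19 − 400 → 6800; 20–39 − 80 → 7125; 40–59 + 20 → 8121; 60–79 − 70 → 14720; 80+ − 130 → 14014
Population now: 0–19=6800, 20–39=7125, 40–59=8121, 60–79=14720, 80+=14014
— Period 2 —
Births: 7125 * 0.08 = 570, 8121 * 0.43 = 3492 → total 4062
20–39: 6800 * 0.987 = 6712
40–59: 7125 * 0.976 = 6954
60–79: 8121 * 0.973 = 7902
80+: 14720 * 0.974 + 14014 * 0.317 = 14337 + 4442 = 18779
Net migration: 0–19 − 400 → 3662; 20–39 − 80 → 6632; 40–59 + 20 → 6974; 60–79 − 70 → 7832; 80+ − 130 → 18649
Population now: 0–19=3662, 20–39=6632, 40–59=6974, 60–79=7832, 80+=18649

18649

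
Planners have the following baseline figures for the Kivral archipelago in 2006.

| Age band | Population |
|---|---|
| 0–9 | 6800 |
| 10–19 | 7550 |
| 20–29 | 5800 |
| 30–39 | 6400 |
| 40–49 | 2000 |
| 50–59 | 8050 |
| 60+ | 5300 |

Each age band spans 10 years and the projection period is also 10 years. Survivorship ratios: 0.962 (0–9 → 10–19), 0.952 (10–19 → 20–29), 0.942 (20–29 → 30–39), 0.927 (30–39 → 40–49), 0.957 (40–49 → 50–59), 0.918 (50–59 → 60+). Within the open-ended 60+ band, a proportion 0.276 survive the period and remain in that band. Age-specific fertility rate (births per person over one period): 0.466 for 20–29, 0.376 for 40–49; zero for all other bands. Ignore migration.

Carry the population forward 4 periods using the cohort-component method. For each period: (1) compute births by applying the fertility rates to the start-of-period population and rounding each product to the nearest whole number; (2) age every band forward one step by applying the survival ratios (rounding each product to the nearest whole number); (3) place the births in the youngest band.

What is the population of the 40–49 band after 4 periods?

— Period 1 —
Births: 5800 × 0.466 = 2703  |  2000 × 0.376 = 752 → 3455
10–19: 6800 × 0.962 = 6542
20–29: 7550 × 0.952 = 7188
30–39: 5800 × 0.942 = 5464
40–49: 6400 × 0.927 = 5933
50–59: 2000 × 0.957 = 1914
60+: 8050 × 0.918 + 5300 × 0.276 = 7390 + 1463 = 8853
→ [3455, 6542, 7188, 5464, 5933, 1914, 8853]
— Period 2 —
Births: 7188 × 0.466 = 3350  |  5933 × 0.376 = 2231 → 5581
10–19: 3455 × 0.962 = 3324
20–29: 6542 × 0.952 = 6228
30–39: 7188 × 0.942 = 6771
40–49: 5464 × 0.927 = 5065
50–59: 5933 × 0.957 = 5678
60+: 1914 × 0.918 + 8853 × 0.276 = 1757 + 2443 = 4200
→ [5581, 3324, 6228, 6771, 5065, 5678, 4200]
— Period 3 —
Births: 6228 × 0.466 = 2902  |  5065 × 0.376 = 1904 → 4806
10–19: 5581 × 0.962 = 5369
20–29: 3324 × 0.952 = 3164
30–39: 6228 × 0.942 = 5867
40–49: 6771 × 0.927 = 6277
50–59: 5065 × 0.957 = 4847
60+: 5678 × 0.918 + 4200 × 0.276 = 5212 + 1159 = 6371
→ [4806, 5369, 3164, 5867, 6277, 4847, 6371]
— Period 4 —
Births: 3164 × 0.466 = 1474  |  6277 × 0.376 = 2360 → 3834
10–19: 4806 × 0.962 = 4623
20–29: 5369 × 0.952 = 5111
30–39: 3164 × 0.942 = 2980
40–49: 5867 × 0.927 = 5439
50–59: 6277 × 0.957 = 6007
60+: 4847 × 0.918 + 6371 × 0.276 = 4450 + 1758 = 6208
→ [3834, 4623, 5111, 2980, 5439, 6007, 6208]

5439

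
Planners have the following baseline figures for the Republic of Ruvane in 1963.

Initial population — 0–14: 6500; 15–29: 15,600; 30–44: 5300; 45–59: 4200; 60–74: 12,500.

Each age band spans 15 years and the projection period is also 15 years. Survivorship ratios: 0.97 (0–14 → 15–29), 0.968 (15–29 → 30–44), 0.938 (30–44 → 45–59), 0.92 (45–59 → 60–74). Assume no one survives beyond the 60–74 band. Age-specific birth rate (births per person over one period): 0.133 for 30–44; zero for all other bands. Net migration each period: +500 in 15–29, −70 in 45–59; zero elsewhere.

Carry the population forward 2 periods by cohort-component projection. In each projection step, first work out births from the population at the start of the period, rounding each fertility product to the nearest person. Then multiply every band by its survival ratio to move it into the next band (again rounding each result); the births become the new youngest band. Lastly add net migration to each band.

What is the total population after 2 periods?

(Bands numbered youngest = 1 to oldest = 5.)
[period 1]
Births: 5300 * 0.133 = 705
Band 2: 6500 * 0.97 = 6305
Band 3: 15600 * 0.968 = 15101
Band 4: 5300 * 0.938 = 4971
Band 5: 4200 * 0.92 = 3864
Net migration: Band 2 + 500 → 6805; Band 4 − 70 → 4901
→ [705, 6805, 15101, 4901, 3864]
[period 2]
Births: 15101 * 0.133 = 2008
Band 2: 705 * 0.97 = 684
Band 3: 6805 * 0.968 = 6587
Band 4: 15101 * 0.938 = 14165
Band 5: 4901 * 0.92 = 4509
Net migration: Band 2 + 500 → 1184; Band 4 − 70 → 14095
→ [2008, 1184, 6587, 14095, 4509]
Total after period 2: 2008 + 1184 + 6587 + 14095 + 4509 = 28383

28383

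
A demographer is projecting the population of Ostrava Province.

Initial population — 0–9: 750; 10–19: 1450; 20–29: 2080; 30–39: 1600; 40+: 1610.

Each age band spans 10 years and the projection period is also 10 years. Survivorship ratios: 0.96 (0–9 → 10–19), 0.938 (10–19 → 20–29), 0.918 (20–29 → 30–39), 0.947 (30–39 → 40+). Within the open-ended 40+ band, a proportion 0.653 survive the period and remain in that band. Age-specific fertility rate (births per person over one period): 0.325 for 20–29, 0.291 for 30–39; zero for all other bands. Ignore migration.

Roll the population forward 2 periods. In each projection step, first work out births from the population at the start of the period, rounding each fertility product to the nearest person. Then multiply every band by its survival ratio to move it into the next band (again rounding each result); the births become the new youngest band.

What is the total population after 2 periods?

7501

Numbering the bands 1..5 from youngest to oldest:
— Period 1 —
Births: 2080 × 0.325 = 676, 1600 × 0.291 = 466 — total 1142
Band 2: 750 × 0.96 = 720
Band 3: 1450 × 0.938 = 1360
Band 4: 2080 × 0.918 = 1909
Band 5: 1600 × 0.947 + 1610 × 0.653 = 1515 + 1051 = 2566
→ [1142, 720, 1360, 1909, 2566]
— Period 2 —
Births: 1360 × 0.325 = 442, 1909 × 0.291 = 556 — total 998
Band 2: 1142 × 0.96 = 1096
Band 3: 720 × 0.938 = 675
Band 4: 1360 × 0.918 = 1248
Band 5: 1909 × 0.947 + 2566 × 0.653 = 1808 + 1676 = 3484
→ [998, 1096, 675, 1248, 3484]
Total after period 2: 998 + 1096 + 675 + 1248 + 3484 = 7501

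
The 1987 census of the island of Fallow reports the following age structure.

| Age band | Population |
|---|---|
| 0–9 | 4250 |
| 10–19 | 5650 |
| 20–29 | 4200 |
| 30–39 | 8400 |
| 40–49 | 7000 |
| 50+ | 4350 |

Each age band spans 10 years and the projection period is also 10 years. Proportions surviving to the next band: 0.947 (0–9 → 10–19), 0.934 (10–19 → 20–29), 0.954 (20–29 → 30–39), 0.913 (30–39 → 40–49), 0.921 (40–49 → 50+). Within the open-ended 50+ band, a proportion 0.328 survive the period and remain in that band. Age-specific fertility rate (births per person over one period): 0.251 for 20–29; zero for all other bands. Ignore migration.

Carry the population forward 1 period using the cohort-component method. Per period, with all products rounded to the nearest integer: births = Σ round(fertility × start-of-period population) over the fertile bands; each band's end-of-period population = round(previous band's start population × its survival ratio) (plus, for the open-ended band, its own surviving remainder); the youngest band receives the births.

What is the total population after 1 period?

Call the bands 1 to 6, youngest first.
Period 1.
Births: 4200 * 0.251 = 1054
Band 2: 4250 * 0.947 = 4025
Band 3: 5650 * 0.934 = 5277
Band 4: 4200 * 0.954 = 4007
Band 5: 8400 * 0.913 = 7669
Band 6: 7000 * 0.921 + 4350 * 0.328 = 6447 + 1427 = 7874
→ [1054, 4025, 5277, 4007, 7669, 7874]
Total after period 1: 1054 + 4025 + 5277 + 4007 + 7669 + 7874 = 29906

29906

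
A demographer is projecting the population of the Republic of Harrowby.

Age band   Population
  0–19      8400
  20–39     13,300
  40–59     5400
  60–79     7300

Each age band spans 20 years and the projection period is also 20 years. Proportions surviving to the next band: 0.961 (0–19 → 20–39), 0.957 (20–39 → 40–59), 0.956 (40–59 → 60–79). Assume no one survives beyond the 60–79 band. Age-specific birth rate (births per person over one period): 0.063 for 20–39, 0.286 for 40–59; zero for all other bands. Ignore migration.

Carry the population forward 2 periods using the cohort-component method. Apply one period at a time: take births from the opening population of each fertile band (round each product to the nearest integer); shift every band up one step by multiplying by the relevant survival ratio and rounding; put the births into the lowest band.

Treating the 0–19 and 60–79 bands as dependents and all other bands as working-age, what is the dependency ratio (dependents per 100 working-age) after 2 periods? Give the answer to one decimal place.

162.9

[period 1]
Births: 13300 × 0.063 = 838, 5400 × 0.286 = 1544 → 2382
20–39: 8400 × 0.961 = 8072
40–59: 13300 × 0.957 = 12728
60–79: 5400 × 0.956 = 5162
Giving 2382 / 8072 / 12728 / 5162.
[period 2]
Births: 8072 × 0.063 = 509, 12728 × 0.286 = 3640 → 4149
20–39: 2382 × 0.961 = 2289
40–59: 8072 × 0.957 = 7725
60–79: 12728 × 0.956 = 12168
Giving 4149 / 2289 / 7725 / 12168.
Dependents (band 0–19 + band 60–79) = 4149 + 12168 = 16317; working-age = 10014; ratio = 16317/10014 × 100 = 162.9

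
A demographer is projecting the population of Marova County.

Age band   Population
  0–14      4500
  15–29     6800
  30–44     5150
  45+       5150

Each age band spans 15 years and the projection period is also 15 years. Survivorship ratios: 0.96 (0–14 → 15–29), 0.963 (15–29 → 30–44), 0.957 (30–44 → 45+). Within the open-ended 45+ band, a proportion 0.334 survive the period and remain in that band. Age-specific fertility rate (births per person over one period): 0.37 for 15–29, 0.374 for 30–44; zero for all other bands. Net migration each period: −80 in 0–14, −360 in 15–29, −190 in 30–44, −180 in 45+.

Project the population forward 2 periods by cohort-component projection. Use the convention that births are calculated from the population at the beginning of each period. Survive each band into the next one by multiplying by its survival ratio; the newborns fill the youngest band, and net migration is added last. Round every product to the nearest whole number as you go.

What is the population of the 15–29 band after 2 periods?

3828

Numbering the bands 1..4 from youngest to oldest:
After projecting period 1:
Births: 6800 × 0.37 = 2516 ; 5150 × 0.374 = 1926 → total 4442
Band 2: 4500 × 0.96 = 4320
Band 3: 6800 × 0.963 = 6548
Band 4: 5150 × 0.957 + 5150 × 0.334 = 4929 + 1720 = 6649
Net migration: Band 1 − 80 → 4362; Band 2 − 360 → 3960; Band 3 − 190 → 6358; Band 4 − 180 → 6469
Population now: 0–14=4362, 15–29=3960, 30–44=6358, 45+=6469
After projecting period 2:
Births: 3960 × 0.37 = 1465 ; 6358 × 0.374 = 2378 → total 3843
Band 2: 4362 × 0.96 = 4188
Band 3: 3960 × 0.963 = 3813
Band 4: 6358 × 0.957 + 6469 × 0.334 = 6085 + 2161 = 8246
Net migration: Band 1 − 80 → 3763; Band 2 − 360 → 3828; Band 3 − 190 → 3623; Band 4 − 180 → 8066
Population now: 0–14=3763, 15–29=3828, 30–44=3623, 45+=8066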